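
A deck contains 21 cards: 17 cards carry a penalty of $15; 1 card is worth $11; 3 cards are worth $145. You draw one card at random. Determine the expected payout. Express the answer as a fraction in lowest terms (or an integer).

E[payout] = (17/21)·(-15) + (1/21)·11 + (3/21)·145 = 191/21

191/21 dollars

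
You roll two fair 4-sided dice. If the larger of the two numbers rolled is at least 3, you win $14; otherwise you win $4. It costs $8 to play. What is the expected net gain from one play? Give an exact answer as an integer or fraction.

7/2 dollars

E[payout] = (1/4)·4 + (3/4)·14 = 23/2
Expected profit = 23/2 − 8 = 7/2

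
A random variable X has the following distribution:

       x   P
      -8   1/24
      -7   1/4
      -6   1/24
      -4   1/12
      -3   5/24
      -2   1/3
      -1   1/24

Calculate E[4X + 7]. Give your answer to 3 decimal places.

-9.000

E[4x+7] = (1/24)·(-25) + (1/4)·(-21) + (1/24)·(-17) + (1/12)·(-9) + (5/24)·(-5) + (1/3)·(-1) + (1/24)·3
     = -9 ≈ -9.000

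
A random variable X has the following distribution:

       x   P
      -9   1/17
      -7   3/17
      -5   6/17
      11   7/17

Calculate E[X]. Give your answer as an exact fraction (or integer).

1

E[X] = (1/17)·(-9) + (3/17)·(-7) + (6/17)·(-5) + (7/17)·11
     = 1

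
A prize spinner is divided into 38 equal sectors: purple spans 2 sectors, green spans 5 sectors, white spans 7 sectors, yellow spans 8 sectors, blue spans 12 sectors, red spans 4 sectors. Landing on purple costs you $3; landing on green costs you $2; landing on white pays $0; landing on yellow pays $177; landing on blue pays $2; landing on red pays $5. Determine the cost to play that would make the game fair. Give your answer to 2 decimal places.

$38.00

E[payout] = (2/38)·(-3) + (5/38)·(-2) + (7/38)·0 + (8/38)·177 + (12/38)·2 + (4/38)·5 = 38
Fair fee = E[payout] = 38 ≈ $38.00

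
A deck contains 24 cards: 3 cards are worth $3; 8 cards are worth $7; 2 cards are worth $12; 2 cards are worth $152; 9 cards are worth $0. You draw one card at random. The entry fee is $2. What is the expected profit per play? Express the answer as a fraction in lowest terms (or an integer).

115/8 dollars

E[payout] = (3/24)·3 + (8/24)·7 + (2/24)·12 + (2/24)·152 + (9/24)·0 = 131/8
Expected profit = 131/8 − 2 = 115/8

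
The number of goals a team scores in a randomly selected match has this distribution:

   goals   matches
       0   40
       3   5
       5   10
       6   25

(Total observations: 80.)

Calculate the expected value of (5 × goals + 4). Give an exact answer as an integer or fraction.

279/16

Total = 80, so P(goals=0) = 40/80, etc.
E[5x+4] = (1/2)·4 + (1/16)·19 + (1/8)·29 + (5/16)·34
     = 279/16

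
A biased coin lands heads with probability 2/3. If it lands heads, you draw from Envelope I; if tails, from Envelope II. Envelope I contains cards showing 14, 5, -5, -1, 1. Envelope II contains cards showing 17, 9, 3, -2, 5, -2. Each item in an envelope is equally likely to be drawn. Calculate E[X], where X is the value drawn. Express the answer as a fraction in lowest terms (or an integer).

53/15

E[X | Envelope I] = (14 + 5 − 5 − 1 + 1)/5 = 14/5
E[X | Envelope II] = (17 + 9 + 3 − 2 + 5 − 2)/6 = 5
E[X] = (2/3)·14/5 + (1/3)·5 = 53/15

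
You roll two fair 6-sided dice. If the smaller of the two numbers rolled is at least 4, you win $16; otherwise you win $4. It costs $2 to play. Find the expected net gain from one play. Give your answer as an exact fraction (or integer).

$5

E[payout] = (3/4)·4 + (1/4)·16 = 7
Expected profit = 7 − 2 = 5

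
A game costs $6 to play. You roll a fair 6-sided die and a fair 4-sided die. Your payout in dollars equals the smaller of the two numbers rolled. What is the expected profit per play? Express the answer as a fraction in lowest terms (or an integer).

Distribution of the smaller of the two numbers rolled: 1 w.p. 3/8, 2 w.p. 7/24, 3 w.p. 5/24, 4 w.p. 1/8
E[payout] = (3/8)·1 + (7/24)·2 + (5/24)·3 + (1/8)·4 = 25/12
Expected profit = 25/12 − 6 = -47/12

-47/12 dollars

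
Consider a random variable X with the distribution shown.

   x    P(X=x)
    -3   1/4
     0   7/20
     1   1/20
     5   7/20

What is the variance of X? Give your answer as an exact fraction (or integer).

3979/400

E[X] = (1/4)·(-3) + (7/20)·0 + (1/20)·1 + (7/20)·5 = 21/20
E[X²] = (1/4)·9 + (7/20)·0 + (1/20)·1 + (7/20)·25 = 221/20
Var(X) = 221/20 − (21/20)² = 3979/400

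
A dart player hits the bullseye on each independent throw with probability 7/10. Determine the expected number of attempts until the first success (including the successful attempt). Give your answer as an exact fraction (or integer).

10/7

For a geometric distribution, E[trials] = 1/p = 1/(7/10) = 10/7.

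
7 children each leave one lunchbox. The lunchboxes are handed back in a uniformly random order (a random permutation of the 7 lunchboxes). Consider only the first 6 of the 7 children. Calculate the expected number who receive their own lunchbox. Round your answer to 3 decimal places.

0.857

Let Xᵢ = 1 if person i gets their own lunchbox. For each i, P(Xᵢ=1) = 1/7.
By linearity of expectation, E[X₁+…+X_6] = 6·(1/7) = 6/7.
≈ 0.857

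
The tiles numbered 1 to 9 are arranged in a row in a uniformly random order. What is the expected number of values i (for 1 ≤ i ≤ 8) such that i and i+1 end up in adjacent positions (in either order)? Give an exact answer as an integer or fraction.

For each i ∈ {1,…,8}, let Xᵢ = 1 if i and i+1 are adjacent. P(Xᵢ=1) = 2·(9−1)!/9! = 2/9.
By linearity, E[ΣXᵢ] = (8)·(2/9) = 16/9.

16/9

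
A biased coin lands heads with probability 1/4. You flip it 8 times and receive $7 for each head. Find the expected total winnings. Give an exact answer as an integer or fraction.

E[#heads] = 8·1/4 = 2 (linearity over flips).
E[winnings] = 7·2 = 14.

$14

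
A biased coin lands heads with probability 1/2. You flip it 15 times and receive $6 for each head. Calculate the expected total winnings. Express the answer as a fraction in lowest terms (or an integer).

E[#heads] = 15·1/2 = 15/2 (linearity over flips).
E[winnings] = 6·15/2 = 45.

$45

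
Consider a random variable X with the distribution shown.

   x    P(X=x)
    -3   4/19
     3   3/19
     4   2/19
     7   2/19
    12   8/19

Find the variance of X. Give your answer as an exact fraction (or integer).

E[X] = (4/19)·(-3) + (3/19)·3 + (2/19)·4 + (2/19)·7 + (8/19)·12 = 115/19
E[X²] = (4/19)·9 + (3/19)·9 + (2/19)·16 + (2/19)·49 + (8/19)·144 = 1345/19
Var(X) = 1345/19 − (115/19)² = 12330/361

12330/361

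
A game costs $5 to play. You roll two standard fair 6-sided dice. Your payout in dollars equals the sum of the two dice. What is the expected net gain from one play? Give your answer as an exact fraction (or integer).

$2

Distribution of the sum of the two dice: 2 w.p. 1/36, 3 w.p. 1/18, 4 w.p. 1/12, 5 w.p. 1/9, 6 w.p. 5/36, 7 w.p. 1/6, …
E[payout] = (1/36)·2 + (1/18)·3 + (1/12)·4 + (1/9)·5 + (5/36)·6 + (1/6)·7 + (5/36)·8 + (1/9)·9 + (1/12)·10 + (1/18)·11 + (1/36)·12 = 7
Expected profit = 7 − 5 = 2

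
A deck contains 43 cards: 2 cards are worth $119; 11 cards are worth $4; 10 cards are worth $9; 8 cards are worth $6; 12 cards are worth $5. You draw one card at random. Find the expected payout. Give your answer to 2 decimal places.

$11.16

E[payout] = (2/43)·119 + (11/43)·4 + (10/43)·9 + (8/43)·6 + (12/43)·5 = 480/43
≈ $11.16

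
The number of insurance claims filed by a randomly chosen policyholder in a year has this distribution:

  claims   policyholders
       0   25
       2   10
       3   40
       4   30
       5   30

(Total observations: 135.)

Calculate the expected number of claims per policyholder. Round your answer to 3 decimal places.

3.037

Total = 135, so P(claims=0) = 25/135, etc.
E[X] = (5/27)·0 + (2/27)·2 + (8/27)·3 + (2/9)·4 + (2/9)·5
     = 82/27 ≈ 3.037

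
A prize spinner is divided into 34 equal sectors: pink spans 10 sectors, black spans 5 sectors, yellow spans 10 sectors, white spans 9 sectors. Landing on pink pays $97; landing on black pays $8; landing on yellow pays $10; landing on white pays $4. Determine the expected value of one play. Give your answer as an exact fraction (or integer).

573/17 dollars

E[payout] = (10/34)·97 + (5/34)·8 + (10/34)·10 + (9/34)·4 = 573/17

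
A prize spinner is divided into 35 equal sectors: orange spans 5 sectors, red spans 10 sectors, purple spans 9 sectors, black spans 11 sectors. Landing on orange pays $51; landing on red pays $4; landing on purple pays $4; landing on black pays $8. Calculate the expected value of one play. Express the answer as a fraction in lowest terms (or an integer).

419/35 dollars

E[payout] = (5/35)·51 + (10/35)·4 + (9/35)·4 + (11/35)·8 = 419/35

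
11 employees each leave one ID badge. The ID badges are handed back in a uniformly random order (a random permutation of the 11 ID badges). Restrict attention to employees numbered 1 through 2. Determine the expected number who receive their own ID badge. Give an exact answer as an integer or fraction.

2/11

Let Xᵢ = 1 if person i gets their own ID badge. For each i, P(Xᵢ=1) = 1/11.
By linearity of expectation, E[X₁+…+X_2] = 2·(1/11) = 2/11.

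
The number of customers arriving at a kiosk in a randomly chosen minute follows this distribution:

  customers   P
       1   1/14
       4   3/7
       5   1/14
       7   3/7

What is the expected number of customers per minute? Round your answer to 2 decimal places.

5.14

E[X] = (1/14)·1 + (3/7)·4 + (1/14)·5 + (3/7)·7
     = 36/7 ≈ 5.14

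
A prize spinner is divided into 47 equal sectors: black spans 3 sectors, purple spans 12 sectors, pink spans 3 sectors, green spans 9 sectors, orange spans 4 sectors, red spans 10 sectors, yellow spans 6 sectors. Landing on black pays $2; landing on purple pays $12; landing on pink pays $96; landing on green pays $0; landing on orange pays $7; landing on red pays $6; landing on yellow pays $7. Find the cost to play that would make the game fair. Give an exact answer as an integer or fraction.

E[payout] = (3/47)·2 + (12/47)·12 + (3/47)·96 + (9/47)·0 + (4/47)·7 + (10/47)·6 + (6/47)·7 = 568/47
Fair fee = E[payout] = 568/47

568/47 dollars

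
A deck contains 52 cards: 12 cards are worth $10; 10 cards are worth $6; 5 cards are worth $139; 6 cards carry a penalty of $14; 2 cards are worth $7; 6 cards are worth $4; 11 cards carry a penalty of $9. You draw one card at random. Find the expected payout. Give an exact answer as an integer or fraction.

365/26 dollars

E[payout] = (12/52)·10 + (10/52)·6 + (5/52)·139 + (6/52)·(-14) + (2/52)·7 + (6/52)·4 + (11/52)·(-9) = 365/26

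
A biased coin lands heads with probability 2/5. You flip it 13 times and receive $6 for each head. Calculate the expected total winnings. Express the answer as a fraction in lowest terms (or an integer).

E[#heads] = 13·2/5 = 26/5 (linearity over flips).
E[winnings] = 6·26/5 = 156/5.

156/5 dollars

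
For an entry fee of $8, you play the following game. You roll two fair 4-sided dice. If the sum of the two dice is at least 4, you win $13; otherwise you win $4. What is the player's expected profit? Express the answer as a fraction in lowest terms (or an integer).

53/16 dollars

E[payout] = (3/16)·4 + (13/16)·13 = 181/16
Expected profit = 181/16 − 8 = 53/16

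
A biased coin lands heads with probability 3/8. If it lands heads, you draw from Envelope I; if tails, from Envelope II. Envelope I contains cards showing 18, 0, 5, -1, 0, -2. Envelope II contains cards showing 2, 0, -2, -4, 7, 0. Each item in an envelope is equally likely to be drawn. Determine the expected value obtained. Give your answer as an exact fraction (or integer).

25/16

E[X | Envelope I] = (18 + 0 + 5 − 1 + 0 − 2)/6 = 10/3
E[X | Envelope II] = (2 + 0 − 2 − 4 + 7 + 0)/6 = 1/2
E[X] = (3/8)·10/3 + (5/8)·1/2 = 25/16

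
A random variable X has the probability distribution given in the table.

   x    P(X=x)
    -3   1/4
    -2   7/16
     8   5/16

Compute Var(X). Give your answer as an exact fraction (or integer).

1487/64

E[X] = (1/4)·(-3) + (7/16)·(-2) + (5/16)·8 = 7/8
E[X²] = (1/4)·9 + (7/16)·4 + (5/16)·64 = 24
Var(X) = 24 − (7/8)² = 1487/64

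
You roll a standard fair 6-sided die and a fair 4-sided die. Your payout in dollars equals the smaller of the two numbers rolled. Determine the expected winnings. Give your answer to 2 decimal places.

$2.08

Distribution of the smaller of the two numbers rolled: 1 w.p. 3/8, 2 w.p. 7/24, 3 w.p. 5/24, 4 w.p. 1/8
E[payout] = (3/8)·1 + (7/24)·2 + (5/24)·3 + (1/8)·4 = 25/12
≈ $2.08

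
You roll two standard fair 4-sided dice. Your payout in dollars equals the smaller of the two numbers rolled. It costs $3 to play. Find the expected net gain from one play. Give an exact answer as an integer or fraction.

-9/8 dollars

Distribution of the smaller of the two numbers rolled: 1 w.p. 7/16, 2 w.p. 5/16, 3 w.p. 3/16, 4 w.p. 1/16
E[payout] = (7/16)·1 + (5/16)·2 + (3/16)·3 + (1/16)·4 = 15/8
Expected profit = 15/8 − 3 = -9/8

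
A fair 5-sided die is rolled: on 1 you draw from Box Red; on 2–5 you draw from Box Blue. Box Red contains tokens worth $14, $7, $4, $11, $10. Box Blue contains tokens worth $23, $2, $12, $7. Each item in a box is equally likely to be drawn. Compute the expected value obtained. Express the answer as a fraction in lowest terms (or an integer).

E[X | Box Red] = (14 + 7 + 4 + 11 + 10)/5 = 46/5
E[X | Box Blue] = (23 + 2 + 12 + 7)/4 = 11
E[X] = (1/5)·46/5 + (4/5)·11 = 266/25

266/25 dollars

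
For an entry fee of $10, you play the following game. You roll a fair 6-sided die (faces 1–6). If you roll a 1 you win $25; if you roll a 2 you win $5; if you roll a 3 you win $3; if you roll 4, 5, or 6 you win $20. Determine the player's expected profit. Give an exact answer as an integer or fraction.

11/2 dollars

E[payout] = (1/6)·3 + (1/6)·5 + (1/2)·20 + (1/6)·25 = 31/2
Expected profit = 31/2 − 10 = 11/2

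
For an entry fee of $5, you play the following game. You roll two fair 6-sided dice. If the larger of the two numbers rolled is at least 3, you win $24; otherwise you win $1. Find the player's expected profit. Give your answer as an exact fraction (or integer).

148/9 dollars

E[payout] = (1/9)·1 + (8/9)·24 = 193/9
Expected profit = 193/9 − 5 = 148/9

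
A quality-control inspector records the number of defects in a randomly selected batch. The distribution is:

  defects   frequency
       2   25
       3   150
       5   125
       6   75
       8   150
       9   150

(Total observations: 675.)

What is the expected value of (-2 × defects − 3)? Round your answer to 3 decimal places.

Total = 675, so P(defects=2) = 25/675, etc.
E[-2x-3] = (1/27)·(-7) + (2/9)·(-9) + (5/27)·(-13) + (1/9)·(-15) + (2/9)·(-19) + (2/9)·(-21)
     = -137/9 ≈ -15.222

-15.222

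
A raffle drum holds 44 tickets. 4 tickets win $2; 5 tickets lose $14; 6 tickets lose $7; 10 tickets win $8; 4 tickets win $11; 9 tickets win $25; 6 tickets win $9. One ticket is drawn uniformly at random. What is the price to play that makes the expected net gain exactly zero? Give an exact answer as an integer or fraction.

E[payout] = (4/44)·2 + (5/44)·(-14) + (6/44)·(-7) + (10/44)·8 + (4/44)·11 + (9/44)·25 + (6/44)·9 = 299/44
Fair fee = E[payout] = 299/44

299/44 dollars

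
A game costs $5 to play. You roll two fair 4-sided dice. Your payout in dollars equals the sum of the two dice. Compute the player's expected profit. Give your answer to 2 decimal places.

$0.00

Distribution of the sum of the two dice: 2 w.p. 1/16, 3 w.p. 1/8, 4 w.p. 3/16, 5 w.p. 1/4, 6 w.p. 3/16, 7 w.p. 1/8, …
E[payout] = (1/16)·2 + (1/8)·3 + (3/16)·4 + (1/4)·5 + (3/16)·6 + (1/8)·7 + (1/16)·8 = 5
Expected profit = 5 − 5 = 0 ≈ $0.00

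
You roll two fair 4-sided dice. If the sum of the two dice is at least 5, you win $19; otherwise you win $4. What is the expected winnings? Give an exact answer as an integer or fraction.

E[payout] = (3/8)·4 + (5/8)·19 = 107/8

107/8 dollars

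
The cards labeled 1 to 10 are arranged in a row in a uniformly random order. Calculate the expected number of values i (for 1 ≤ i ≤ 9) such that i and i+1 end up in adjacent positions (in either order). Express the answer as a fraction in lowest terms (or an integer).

For each i ∈ {1,…,9}, let Xᵢ = 1 if i and i+1 are adjacent. P(Xᵢ=1) = 2·(10−1)!/10! = 2/10.
By linearity, E[ΣXᵢ] = (9)·(2/10) = 9/5.

9/5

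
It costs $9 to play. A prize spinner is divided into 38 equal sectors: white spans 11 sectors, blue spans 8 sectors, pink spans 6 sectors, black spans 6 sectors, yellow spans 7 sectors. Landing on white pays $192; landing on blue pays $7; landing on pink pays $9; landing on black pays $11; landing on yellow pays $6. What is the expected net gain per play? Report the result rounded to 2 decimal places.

$52.32

E[payout] = (11/38)·192 + (8/38)·7 + (6/38)·9 + (6/38)·11 + (7/38)·6 = 1165/19
Expected profit = 1165/19 − 9 = 994/19 ≈ $52.32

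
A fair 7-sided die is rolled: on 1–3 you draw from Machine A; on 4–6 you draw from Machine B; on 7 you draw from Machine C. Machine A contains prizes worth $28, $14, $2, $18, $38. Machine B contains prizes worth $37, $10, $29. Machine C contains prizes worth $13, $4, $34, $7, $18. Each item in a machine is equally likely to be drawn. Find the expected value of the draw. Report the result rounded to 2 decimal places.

E[X | Machine A] = (28 + 14 + 2 + 18 + 38)/5 = 20
E[X | Machine B] = (37 + 10 + 29)/3 = 76/3
E[X | Machine C] = (13 + 4 + 34 + 7 + 18)/5 = 76/5
E[X] = (3/7)·20 + (3/7)·76/3 + (1/7)·76/5 = 108/5 ≈ 21.60

$21.60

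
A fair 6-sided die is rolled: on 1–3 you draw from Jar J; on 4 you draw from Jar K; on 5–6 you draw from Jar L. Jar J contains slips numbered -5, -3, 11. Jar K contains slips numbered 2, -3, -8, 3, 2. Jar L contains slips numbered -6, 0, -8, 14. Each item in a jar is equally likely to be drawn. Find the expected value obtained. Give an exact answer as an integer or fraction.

11/30

E[X | Jar J] = (-5 − 3 + 11)/3 = 1
E[X | Jar K] = (2 − 3 − 8 + 3 + 2)/5 = -4/5
E[X | Jar L] = (-6 + 0 − 8 + 14)/4 = 0
E[X] = (1/2)·1 + (1/6)·(-4/5) + (1/3)·0 = 11/30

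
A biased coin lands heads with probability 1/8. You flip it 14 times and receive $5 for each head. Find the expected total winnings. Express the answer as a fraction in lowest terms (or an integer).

35/4 dollars

E[#heads] = 14·1/8 = 7/4 (linearity over flips).
E[winnings] = 5·7/4 = 35/4.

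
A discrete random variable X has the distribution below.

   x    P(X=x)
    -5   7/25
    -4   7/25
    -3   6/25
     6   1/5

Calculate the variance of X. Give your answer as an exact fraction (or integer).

10424/625

E[X] = (7/25)·(-5) + (7/25)·(-4) + (6/25)·(-3) + (1/5)·6 = -51/25
E[X²] = (7/25)·25 + (7/25)·16 + (6/25)·9 + (1/5)·36 = 521/25
Var(X) = 521/25 − (-51/25)² = 10424/625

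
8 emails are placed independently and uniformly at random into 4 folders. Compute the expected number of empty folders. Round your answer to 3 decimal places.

Let Xⱼ=1 if folder j is empty. P(Xⱼ=1) = ((4-1)/4)^8 = 6561/65536.
By linearity, E[#empty] = 4·6561/65536 = 6561/16384.
≈ 0.400

0.400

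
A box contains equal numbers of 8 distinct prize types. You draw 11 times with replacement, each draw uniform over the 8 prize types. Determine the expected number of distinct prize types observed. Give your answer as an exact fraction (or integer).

6612607849/1073741824

Let Xⱼ=1 if type j appears at least once. P(Xⱼ=1) = 1 − ((8−1)/8)^11 = 6612607849/8589934592.
E[#distinct] = 8·6612607849/8589934592 = 6612607849/1073741824.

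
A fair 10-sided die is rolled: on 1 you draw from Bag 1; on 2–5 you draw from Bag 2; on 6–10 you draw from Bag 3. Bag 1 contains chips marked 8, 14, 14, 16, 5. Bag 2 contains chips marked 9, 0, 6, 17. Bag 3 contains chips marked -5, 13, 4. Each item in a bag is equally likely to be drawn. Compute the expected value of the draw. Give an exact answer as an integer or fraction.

E[X | Bag 1] = (8 + 14 + 14 + 16 + 5)/5 = 57/5
E[X | Bag 2] = (9 + 0 + 6 + 17)/4 = 8
E[X | Bag 3] = (-5 + 13 + 4)/3 = 4
E[X] = (1/10)·57/5 + (2/5)·8 + (1/2)·4 = 317/50

317/50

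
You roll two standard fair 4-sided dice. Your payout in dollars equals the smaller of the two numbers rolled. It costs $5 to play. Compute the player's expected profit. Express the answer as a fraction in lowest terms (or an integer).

Distribution of the smaller of the two numbers rolled: 1 w.p. 7/16, 2 w.p. 5/16, 3 w.p. 3/16, 4 w.p. 1/16
E[payout] = (7/16)·1 + (5/16)·2 + (3/16)·3 + (1/16)·4 = 15/8
Expected profit = 15/8 − 5 = -25/8

-25/8 dollars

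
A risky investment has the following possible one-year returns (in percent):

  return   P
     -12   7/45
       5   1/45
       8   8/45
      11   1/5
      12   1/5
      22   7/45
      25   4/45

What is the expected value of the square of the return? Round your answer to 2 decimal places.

E[X²] = (7/45)·144 + (1/45)·25 + (8/45)·64 + (1/5)·121 + (1/5)·144 + (7/45)·484 + (4/45)·625
     = 9818/45 ≈ 218.18

218.18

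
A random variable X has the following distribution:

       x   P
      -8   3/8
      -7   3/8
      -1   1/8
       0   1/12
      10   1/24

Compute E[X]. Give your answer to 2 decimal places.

-5.33

E[X] = (3/8)·(-8) + (3/8)·(-7) + (1/8)·(-1) + (1/12)·0 + (1/24)·10
     = -16/3 ≈ -5.33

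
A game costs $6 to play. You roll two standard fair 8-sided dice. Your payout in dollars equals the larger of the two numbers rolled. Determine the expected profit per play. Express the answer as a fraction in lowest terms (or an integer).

Distribution of the larger of the two numbers rolled: 1 w.p. 1/64, 2 w.p. 3/64, 3 w.p. 5/64, 4 w.p. 7/64, 5 w.p. 9/64, 6 w.p. 11/64, …
E[payout] = (1/64)·1 + (3/64)·2 + (5/64)·3 + (7/64)·4 + (9/64)·5 + (11/64)·6 + (13/64)·7 + (15/64)·8 = 93/16
Expected profit = 93/16 − 6 = -3/16

-3/16 dollars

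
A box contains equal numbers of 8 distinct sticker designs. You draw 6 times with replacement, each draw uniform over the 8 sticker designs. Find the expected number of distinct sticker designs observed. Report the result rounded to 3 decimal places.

4.410

Let Xⱼ=1 if type j appears at least once. P(Xⱼ=1) = 1 − ((8−1)/8)^6 = 144495/262144.
E[#distinct] = 8·144495/262144 = 144495/32768.
≈ 4.410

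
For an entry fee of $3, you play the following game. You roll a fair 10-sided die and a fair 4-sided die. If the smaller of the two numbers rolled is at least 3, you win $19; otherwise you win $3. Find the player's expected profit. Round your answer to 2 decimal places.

E[payout] = (3/5)·3 + (2/5)·19 = 47/5
Expected profit = 47/5 − 3 = 32/5 ≈ $6.40

$6.40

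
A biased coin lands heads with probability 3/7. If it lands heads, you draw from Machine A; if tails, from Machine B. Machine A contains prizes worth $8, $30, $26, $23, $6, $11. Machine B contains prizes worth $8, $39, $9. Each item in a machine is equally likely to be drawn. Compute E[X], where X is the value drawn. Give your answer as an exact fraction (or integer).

380/21 dollars

E[X | Machine A] = (8 + 30 + 26 + 23 + 6 + 11)/6 = 52/3
E[X | Machine B] = (8 + 39 + 9)/3 = 56/3
E[X] = (3/7)·52/3 + (4/7)·56/3 = 380/21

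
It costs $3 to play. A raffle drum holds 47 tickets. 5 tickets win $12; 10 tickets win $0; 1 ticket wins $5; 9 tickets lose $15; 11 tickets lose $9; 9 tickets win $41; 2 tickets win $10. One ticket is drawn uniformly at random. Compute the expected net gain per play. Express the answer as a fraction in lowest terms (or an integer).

E[payout] = (5/47)·12 + (10/47)·0 + (1/47)·5 + (9/47)·(-15) + (11/47)·(-9) + (9/47)·41 + (2/47)·10 = 220/47
Expected profit = 220/47 − 3 = 79/47

79/47 dollars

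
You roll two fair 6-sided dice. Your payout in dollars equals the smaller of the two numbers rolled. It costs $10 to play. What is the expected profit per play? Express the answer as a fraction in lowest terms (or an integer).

-269/36 dollars

Distribution of the smaller of the two numbers rolled: 1 w.p. 11/36, 2 w.p. 1/4, 3 w.p. 7/36, 4 w.p. 5/36, 5 w.p. 1/12, 6 w.p. 1/36
E[payout] = (11/36)·1 + (1/4)·2 + (7/36)·3 + (5/36)·4 + (1/12)·5 + (1/36)·6 = 91/36
Expected profit = 91/36 − 10 = -269/36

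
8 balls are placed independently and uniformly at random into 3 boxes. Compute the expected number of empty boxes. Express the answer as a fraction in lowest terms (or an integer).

Let Xⱼ=1 if box j is empty. P(Xⱼ=1) = ((3-1)/3)^8 = 256/6561.
By linearity, E[#empty] = 3·256/6561 = 256/2187.

256/2187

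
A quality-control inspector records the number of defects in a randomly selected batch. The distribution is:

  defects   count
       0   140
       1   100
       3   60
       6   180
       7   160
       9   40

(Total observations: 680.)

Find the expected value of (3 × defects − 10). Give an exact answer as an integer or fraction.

Total = 680, so P(defects=0) = 140/680, etc.
E[3x-10] = (7/34)·(-10) + (5/34)·(-7) + (3/34)·(-1) + (9/34)·8 + (4/17)·11 + (1/17)·17
     = 43/17

43/17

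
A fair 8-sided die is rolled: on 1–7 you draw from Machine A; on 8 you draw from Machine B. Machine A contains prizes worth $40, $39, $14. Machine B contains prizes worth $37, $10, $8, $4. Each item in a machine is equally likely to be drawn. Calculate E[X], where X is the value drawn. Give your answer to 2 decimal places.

E[X | Machine A] = (40 + 39 + 14)/3 = 31
E[X | Machine B] = (37 + 10 + 8 + 4)/4 = 59/4
E[X] = (7/8)·31 + (1/8)·59/4 = 927/32 ≈ 28.97

$28.97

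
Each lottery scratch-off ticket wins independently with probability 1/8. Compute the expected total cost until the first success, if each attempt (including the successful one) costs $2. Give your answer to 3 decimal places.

E[#attempts] = 1/p = 8; E[cost] = 2·8 = 16.
≈ 16.000

$16.000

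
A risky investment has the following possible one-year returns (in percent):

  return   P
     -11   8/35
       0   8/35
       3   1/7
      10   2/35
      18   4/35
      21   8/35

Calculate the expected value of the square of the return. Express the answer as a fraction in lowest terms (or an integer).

E[X²] = (8/35)·121 + (8/35)·0 + (1/7)·9 + (2/35)·100 + (4/35)·324 + (8/35)·441
     = 6037/35

6037/35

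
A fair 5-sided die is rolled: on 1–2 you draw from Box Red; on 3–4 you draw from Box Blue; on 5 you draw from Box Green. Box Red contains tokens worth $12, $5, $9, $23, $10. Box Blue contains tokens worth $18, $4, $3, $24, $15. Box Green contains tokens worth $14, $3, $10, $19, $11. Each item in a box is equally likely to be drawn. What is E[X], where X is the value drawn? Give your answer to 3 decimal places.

E[X | Box Red] = (12 + 5 + 9 + 23 + 10)/5 = 59/5
E[X | Box Blue] = (18 + 4 + 3 + 24 + 15)/5 = 64/5
E[X | Box Green] = (14 + 3 + 10 + 19 + 11)/5 = 57/5
E[X] = (2/5)·59/5 + (2/5)·64/5 + (1/5)·57/5 = 303/25 ≈ 12.120

$12.120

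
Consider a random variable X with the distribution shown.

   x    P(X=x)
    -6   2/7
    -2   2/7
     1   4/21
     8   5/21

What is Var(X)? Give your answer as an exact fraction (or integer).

11828/441

E[X] = (2/7)·(-6) + (2/7)·(-2) + (4/21)·1 + (5/21)·8 = -4/21
E[X²] = (2/7)·36 + (2/7)·4 + (4/21)·1 + (5/21)·64 = 188/7
Var(X) = 188/7 − (-4/21)² = 11828/441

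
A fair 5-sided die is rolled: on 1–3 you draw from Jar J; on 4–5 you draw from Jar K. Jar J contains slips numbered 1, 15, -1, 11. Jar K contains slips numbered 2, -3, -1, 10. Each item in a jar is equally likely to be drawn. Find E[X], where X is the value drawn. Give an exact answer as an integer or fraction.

47/10

E[X | Jar J] = (1 + 15 − 1 + 11)/4 = 13/2
E[X | Jar K] = (2 − 3 − 1 + 10)/4 = 2
E[X] = (3/5)·13/2 + (2/5)·2 = 47/10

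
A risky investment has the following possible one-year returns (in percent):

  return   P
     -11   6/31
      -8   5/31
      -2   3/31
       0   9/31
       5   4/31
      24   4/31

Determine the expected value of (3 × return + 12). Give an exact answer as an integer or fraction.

E[3x+12] = (6/31)·(-21) + (5/31)·(-12) + (3/31)·6 + (9/31)·12 + (4/31)·27 + (4/31)·84
     = 384/31

384/31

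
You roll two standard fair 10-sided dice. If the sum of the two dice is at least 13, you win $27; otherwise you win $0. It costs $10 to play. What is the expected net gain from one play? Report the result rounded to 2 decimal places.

E[payout] = (16/25)·0 + (9/25)·27 = 243/25
Expected profit = 243/25 − 10 = -7/25 ≈ -$0.28

-$0.28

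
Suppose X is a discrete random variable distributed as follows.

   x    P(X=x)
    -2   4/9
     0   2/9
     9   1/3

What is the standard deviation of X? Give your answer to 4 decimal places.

4.9316

E[X] = 19/9, E[X²] = 259/9
Var(X) = E[X²] − (E[X])² = 259/9 − 361/81 = 1970/81
SD(X) = √(1970/81) ≈ 4.9316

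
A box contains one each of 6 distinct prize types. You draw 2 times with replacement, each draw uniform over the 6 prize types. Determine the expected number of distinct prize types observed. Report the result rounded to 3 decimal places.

1.833

Let Xⱼ=1 if type j appears at least once. P(Xⱼ=1) = 1 − ((6−1)/6)^2 = 11/36.
E[#distinct] = 6·11/36 = 11/6.
≈ 1.833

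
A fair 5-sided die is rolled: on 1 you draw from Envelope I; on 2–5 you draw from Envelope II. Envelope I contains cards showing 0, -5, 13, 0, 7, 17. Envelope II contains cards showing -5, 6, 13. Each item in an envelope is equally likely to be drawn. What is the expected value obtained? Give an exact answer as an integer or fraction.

24/5

E[X | Envelope I] = (0 − 5 + 13 + 0 + 7 + 17)/6 = 16/3
E[X | Envelope II] = (-5 + 6 + 13)/3 = 14/3
E[X] = (1/5)·16/3 + (4/5)·14/3 = 24/5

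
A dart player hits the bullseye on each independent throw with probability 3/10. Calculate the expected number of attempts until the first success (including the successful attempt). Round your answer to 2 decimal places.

For a geometric distribution, E[trials] = 1/p = 1/(3/10) = 10/3.
≈ 3.33

3.33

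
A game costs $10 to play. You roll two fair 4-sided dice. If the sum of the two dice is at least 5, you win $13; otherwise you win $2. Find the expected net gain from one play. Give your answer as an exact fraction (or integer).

-9/8 dollars

E[payout] = (3/8)·2 + (5/8)·13 = 71/8
Expected profit = 71/8 − 10 = -9/8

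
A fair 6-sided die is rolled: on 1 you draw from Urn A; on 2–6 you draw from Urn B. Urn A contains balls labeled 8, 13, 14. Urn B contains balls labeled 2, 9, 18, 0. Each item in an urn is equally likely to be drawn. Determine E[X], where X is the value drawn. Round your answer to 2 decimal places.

E[X | Urn A] = (8 + 13 + 14)/3 = 35/3
E[X | Urn B] = (2 + 9 + 18 + 0)/4 = 29/4
E[X] = (1/6)·35/3 + (5/6)·29/4 = 575/72 ≈ 7.99

7.99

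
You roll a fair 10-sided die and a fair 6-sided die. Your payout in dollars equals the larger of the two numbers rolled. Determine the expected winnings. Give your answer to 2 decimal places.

Distribution of the larger of the two numbers rolled: 1 w.p. 1/60, 2 w.p. 1/20, 3 w.p. 1/12, 4 w.p. 7/60, 5 w.p. 3/20, 6 w.p. 11/60, …
E[payout] = (1/60)·1 + (1/20)·2 + (1/12)·3 + (7/60)·4 + (3/20)·5 + (11/60)·6 + (1/10)·7 + (1/10)·8 + (1/10)·9 + (1/10)·10 = 73/12
≈ $6.08

$6.08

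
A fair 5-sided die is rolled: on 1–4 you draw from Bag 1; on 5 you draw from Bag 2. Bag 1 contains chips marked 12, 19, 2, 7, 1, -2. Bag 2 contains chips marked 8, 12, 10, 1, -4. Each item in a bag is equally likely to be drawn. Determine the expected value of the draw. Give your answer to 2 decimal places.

E[X | Bag 1] = (12 + 19 + 2 + 7 + 1 − 2)/6 = 13/2
E[X | Bag 2] = (8 + 12 + 10 + 1 − 4)/5 = 27/5
E[X] = (4/5)·13/2 + (1/5)·27/5 = 157/25 ≈ 6.28

6.28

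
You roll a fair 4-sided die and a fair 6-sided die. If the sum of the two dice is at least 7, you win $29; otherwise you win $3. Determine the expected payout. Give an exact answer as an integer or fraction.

E[payout] = (7/12)·3 + (5/12)·29 = 83/6

83/6 dollars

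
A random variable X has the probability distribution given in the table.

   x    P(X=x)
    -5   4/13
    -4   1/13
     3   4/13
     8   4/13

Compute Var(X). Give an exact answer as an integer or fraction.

4904/169

E[X] = (4/13)·(-5) + (1/13)·(-4) + (4/13)·3 + (4/13)·8 = 20/13
E[X²] = (4/13)·25 + (1/13)·16 + (4/13)·9 + (4/13)·64 = 408/13
Var(X) = 408/13 − (20/13)² = 4904/169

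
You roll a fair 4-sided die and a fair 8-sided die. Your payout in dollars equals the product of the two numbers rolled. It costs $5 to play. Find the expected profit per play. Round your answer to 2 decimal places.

Distribution of the product of the two numbers rolled: 1 w.p. 1/32, 2 w.p. 1/16, 3 w.p. 1/16, 4 w.p. 3/32, 5 w.p. 1/32, 6 w.p. 3/32, …
E[payout] = (1/32)·1 + (1/16)·2 + (1/16)·3 + (3/32)·4 + (1/32)·5 + (3/32)·6 + (1/32)·7 + (3/32)·8 + (1/32)·9 + (1/32)·10 + (3/32)·12 + (1/32)·14 + (1/32)·15 + (1/16)·16 + (1/32)·18 + (1/32)·20 + (1/32)·21 + (1/16)·24 + (1/32)·28 + (1/32)·32 = 45/4
Expected profit = 45/4 − 5 = 25/4 ≈ $6.25

$6.25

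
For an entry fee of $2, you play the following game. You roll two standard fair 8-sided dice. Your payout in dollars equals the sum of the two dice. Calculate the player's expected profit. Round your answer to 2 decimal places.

$7.00

Distribution of the sum of the two dice: 2 w.p. 1/64, 3 w.p. 1/32, 4 w.p. 3/64, 5 w.p. 1/16, 6 w.p. 5/64, 7 w.p. 3/32, …
E[payout] = (1/64)·2 + (1/32)·3 + (3/64)·4 + (1/16)·5 + (5/64)·6 + (3/32)·7 + (7/64)·8 + (1/8)·9 + (7/64)·10 + (3/32)·11 + (5/64)·12 + (1/16)·13 + (3/64)·14 + (1/32)·15 + (1/64)·16 = 9
Expected profit = 9 − 2 = 7 ≈ $7.00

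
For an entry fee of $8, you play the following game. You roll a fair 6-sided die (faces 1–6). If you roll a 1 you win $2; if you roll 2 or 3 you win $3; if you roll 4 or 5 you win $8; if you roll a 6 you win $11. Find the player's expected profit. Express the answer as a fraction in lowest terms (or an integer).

E[payout] = (1/6)·2 + (1/3)·3 + (1/3)·8 + (1/6)·11 = 35/6
Expected profit = 35/6 − 8 = -13/6

-13/6 dollars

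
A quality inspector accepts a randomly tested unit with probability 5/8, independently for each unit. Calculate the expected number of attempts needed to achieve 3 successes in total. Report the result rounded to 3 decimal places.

4.800

By linearity (sum of 3 independent geometric waits), E[trials] = 3/p = 3/(5/8) = 24/5.
≈ 4.800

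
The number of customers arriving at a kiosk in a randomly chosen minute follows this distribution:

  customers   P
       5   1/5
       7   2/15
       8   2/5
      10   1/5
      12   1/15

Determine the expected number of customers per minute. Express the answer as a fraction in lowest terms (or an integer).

E[X] = (1/5)·5 + (2/15)·7 + (2/5)·8 + (1/5)·10 + (1/15)·12
     = 119/15

119/15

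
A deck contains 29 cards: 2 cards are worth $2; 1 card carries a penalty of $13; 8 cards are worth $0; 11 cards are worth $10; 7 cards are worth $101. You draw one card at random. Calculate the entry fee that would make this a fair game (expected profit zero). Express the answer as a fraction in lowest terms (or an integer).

808/29 dollars

E[payout] = (2/29)·2 + (1/29)·(-13) + (8/29)·0 + (11/29)·10 + (7/29)·101 = 808/29
Fair fee = E[payout] = 808/29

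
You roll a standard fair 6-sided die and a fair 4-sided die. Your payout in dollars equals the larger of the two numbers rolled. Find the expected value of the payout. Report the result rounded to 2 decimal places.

$3.92

Distribution of the larger of the two numbers rolled: 1 w.p. 1/24, 2 w.p. 1/8, 3 w.p. 5/24, 4 w.p. 7/24, 5 w.p. 1/6, 6 w.p. 1/6
E[payout] = (1/24)·1 + (1/8)·2 + (5/24)·3 + (7/24)·4 + (1/6)·5 + (1/6)·6 = 47/12
≈ $3.92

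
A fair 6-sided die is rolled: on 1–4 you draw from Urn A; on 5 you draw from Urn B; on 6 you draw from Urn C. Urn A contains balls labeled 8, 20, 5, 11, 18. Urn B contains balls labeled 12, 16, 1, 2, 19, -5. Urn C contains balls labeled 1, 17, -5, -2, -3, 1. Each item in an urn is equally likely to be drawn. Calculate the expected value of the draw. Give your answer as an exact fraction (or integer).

E[X | Urn A] = (8 + 20 + 5 + 11 + 18)/5 = 62/5
E[X | Urn B] = (12 + 16 + 1 + 2 + 19 − 5)/6 = 15/2
E[X | Urn C] = (1 + 17 − 5 − 2 − 3 + 1)/6 = 3/2
E[X] = (2/3)·62/5 + (1/6)·15/2 + (1/6)·3/2 = 293/30

293/30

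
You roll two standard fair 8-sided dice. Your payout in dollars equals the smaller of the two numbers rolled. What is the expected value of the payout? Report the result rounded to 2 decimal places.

Distribution of the smaller of the two numbers rolled: 1 w.p. 15/64, 2 w.p. 13/64, 3 w.p. 11/64, 4 w.p. 9/64, 5 w.p. 7/64, 6 w.p. 5/64, …
E[payout] = (15/64)·1 + (13/64)·2 + (11/64)·3 + (9/64)·4 + (7/64)·5 + (5/64)·6 + (3/64)·7 + (1/64)·8 = 51/16
≈ $3.19

$3.19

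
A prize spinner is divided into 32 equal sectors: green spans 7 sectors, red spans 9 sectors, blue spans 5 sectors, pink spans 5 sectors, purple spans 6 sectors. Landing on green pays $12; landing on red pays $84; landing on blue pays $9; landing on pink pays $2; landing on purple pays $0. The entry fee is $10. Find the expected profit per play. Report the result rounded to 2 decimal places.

E[payout] = (7/32)·12 + (9/32)·84 + (5/32)·9 + (5/32)·2 + (6/32)·0 = 895/32
Expected profit = 895/32 − 10 = 575/32 ≈ $17.97

$17.97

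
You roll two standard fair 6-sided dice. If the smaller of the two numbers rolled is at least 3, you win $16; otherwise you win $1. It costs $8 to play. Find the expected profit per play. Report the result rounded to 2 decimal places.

-$0.33

E[payout] = (5/9)·1 + (4/9)·16 = 23/3
Expected profit = 23/3 − 8 = -1/3 ≈ -$0.33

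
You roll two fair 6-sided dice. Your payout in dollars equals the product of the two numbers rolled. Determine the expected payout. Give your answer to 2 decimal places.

$12.25

Distribution of the product of the two numbers rolled: 1 w.p. 1/36, 2 w.p. 1/18, 3 w.p. 1/18, 4 w.p. 1/12, 5 w.p. 1/18, 6 w.p. 1/9, …
E[payout] = (1/36)·1 + (1/18)·2 + (1/18)·3 + (1/12)·4 + (1/18)·5 + (1/9)·6 + (1/18)·8 + (1/36)·9 + (1/18)·10 + (1/9)·12 + (1/18)·15 + (1/36)·16 + (1/18)·18 + (1/18)·20 + (1/18)·24 + (1/36)·25 + (1/18)·30 + (1/36)·36 = 49/4
≈ $12.25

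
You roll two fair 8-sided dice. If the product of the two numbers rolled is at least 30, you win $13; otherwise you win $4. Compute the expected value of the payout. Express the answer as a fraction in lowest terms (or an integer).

409/64 dollars

E[payout] = (47/64)·4 + (17/64)·13 = 409/64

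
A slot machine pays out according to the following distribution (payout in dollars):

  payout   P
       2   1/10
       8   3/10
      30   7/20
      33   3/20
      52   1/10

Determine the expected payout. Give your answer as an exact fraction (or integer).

E[X] = (1/10)·2 + (3/10)·8 + (7/20)·30 + (3/20)·33 + (1/10)·52
     = 93/4

93/4 dollars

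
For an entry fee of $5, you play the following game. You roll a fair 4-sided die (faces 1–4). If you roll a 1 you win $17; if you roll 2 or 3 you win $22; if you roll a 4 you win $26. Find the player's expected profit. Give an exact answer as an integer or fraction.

67/4 dollars

E[payout] = (1/4)·17 + (1/2)·22 + (1/4)·26 = 87/4
Expected profit = 87/4 − 5 = 67/4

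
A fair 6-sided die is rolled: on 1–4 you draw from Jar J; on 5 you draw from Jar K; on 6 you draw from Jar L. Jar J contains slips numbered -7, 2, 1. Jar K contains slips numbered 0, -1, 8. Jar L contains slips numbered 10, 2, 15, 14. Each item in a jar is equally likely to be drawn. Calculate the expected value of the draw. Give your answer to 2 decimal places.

1.21

E[X | Jar J] = (-7 + 2 + 1)/3 = -4/3
E[X | Jar K] = (0 − 1 + 8)/3 = 7/3
E[X | Jar L] = (10 + 2 + 15 + 14)/4 = 41/4
E[X] = (2/3)·(-4/3) + (1/6)·7/3 + (1/6)·41/4 = 29/24 ≈ 1.21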